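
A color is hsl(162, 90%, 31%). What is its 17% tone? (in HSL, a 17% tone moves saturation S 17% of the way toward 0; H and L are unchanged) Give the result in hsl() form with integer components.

S moves 17% from 90 toward 0: 90 − 15.3 = 74.7 → 75.
H and L are unchanged.

hsl(162, 75%, 31%)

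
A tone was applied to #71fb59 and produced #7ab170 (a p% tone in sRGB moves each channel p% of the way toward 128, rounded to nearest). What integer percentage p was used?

#71fb59 is rgb(113, 251, 89); #7ab170 is rgb(122, 177, 112).
On the G channel (widest range): 177 ≈ 251 + (p/100)(128 − 251), so p ≈ 100×(177 − 251)/(128 − 251) = -7400/-123 = 60.16.
p = 60 reproduces all three channels after rounding.

60%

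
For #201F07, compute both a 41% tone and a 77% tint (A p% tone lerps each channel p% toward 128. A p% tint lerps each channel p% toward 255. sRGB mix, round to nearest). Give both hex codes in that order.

#474739, #CCCBC6

#201F07 is rgb(32, 31, 7).
41% tone:
  R: 32 + 0.41×(128−32) = 32 + 39.36 = 71.36 → 71
  G: 31 + 0.41×(128−31) = 31 + 39.77 = 70.77 → 71
  B: 7 + 0.41×(128−7) = 7 + 49.61 = 56.61 → 57
  → #474739
77% tint:
  R: 32 + 171.71 = 203.71 → 204
  G: 31 + 0.77×(255−31) = 31 + 172.48 = 203.48 → 203
  B: 7 + 190.96 = 197.96 → 198
  → #CCCBC6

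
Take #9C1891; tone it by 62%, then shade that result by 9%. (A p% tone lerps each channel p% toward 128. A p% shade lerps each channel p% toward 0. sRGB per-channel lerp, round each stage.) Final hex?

#7E507A

#9C1891 is rgb(156, 24, 145).
A 62% tone moves each channel 62% toward 128:
  R: 156 − 17.36 = 138.64 → 139
  G: 24 + 0.62×(128−24) = 24 + 64.48 = 88.48 → 88
  B: 145 + 0.62×(128−145) = 145 − 10.54 = 134.46 → 134
After the tone: rgb(139, 88, 134) = #8B5886.
A 9% shade moves each channel 9% toward 0:
  R: 139 + 0.09×(0−139) = 139 − 12.51 = 126.49 → 126
  G: 88 − 7.92 = 80.08 → 80
  B: 134 − 12.06 = 121.94 → 122
rgb(126, 80, 122) = #7E507A.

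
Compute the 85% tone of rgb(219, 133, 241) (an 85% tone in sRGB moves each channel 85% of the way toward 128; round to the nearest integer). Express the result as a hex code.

An 85% tone moves each channel 85% toward 128:
  R: 219 + 0.85×(128−219) = 219 − 77.35 = 141.65 → 142
  G: 133 + 0.85×(128−133) = 133 − 4.25 = 128.75 → 129
  B: 241 − 96.05 = 144.95 → 145
rgb(142, 129, 145) = #8e8191.

#8e8191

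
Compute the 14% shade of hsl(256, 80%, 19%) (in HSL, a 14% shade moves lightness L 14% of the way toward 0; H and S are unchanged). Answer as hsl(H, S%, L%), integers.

L moves 14% from 19 toward 0: 19 − 2.66 = 16.34 → 16.
H and S are unchanged.

hsl(256, 80%, 16%)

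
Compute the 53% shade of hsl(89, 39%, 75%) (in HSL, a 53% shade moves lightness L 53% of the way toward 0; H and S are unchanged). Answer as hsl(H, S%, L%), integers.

L moves 53% from 75 toward 0: 75 − 39.75 = 35.25 → 35.
H and S are unchanged.

hsl(89, 39%, 35%)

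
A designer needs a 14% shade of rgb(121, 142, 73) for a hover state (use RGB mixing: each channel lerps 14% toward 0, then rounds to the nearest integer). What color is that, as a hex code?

#687A3F

Per channel, c → c + 0.14(0 − c):
  R: 121 + 0.14×(0−121) = 121 − 16.94 = 104.06 → 104
  G: 142 + 0.14×(0−142) = 142 − 19.88 = 122.12 → 122
  B: 73 + 0.14×(0−73) = 73 − 10.22 = 62.78 → 63
rgb(104, 122, 63) = #687A3F.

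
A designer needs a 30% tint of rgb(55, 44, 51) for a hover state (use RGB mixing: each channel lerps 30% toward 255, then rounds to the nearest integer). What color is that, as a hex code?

A 30% tint moves each channel 30% toward 255:
  R: 55 + 0.3×(255−55) = 55 + 60 = 115 → 115
  G: 44 + 0.3×(255−44) = 44 + 63.3 = 107.3 → 107
  B: 51 + 61.2 = 112.2 → 112
rgb(115, 107, 112) = #736B70.

#736B70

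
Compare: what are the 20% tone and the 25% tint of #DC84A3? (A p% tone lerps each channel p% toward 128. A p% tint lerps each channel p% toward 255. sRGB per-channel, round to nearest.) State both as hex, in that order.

#DC84A3 is rgb(220, 132, 163).
20% tone:
  R: 220 − 18.4 = 201.6 → 202
  G: 132 − 0.8 = 131.2 → 131
  B: 163 − 7 = 156 → 156
  → #CA839C
25% tint:
  R: 220 + 0.25×(255−220) = 220 + 8.75 = 228.75 → 229
  G: 132 + 0.25×(255−132) = 132 + 30.75 = 162.75 → 163
  B: 163 + 0.25×(255−163) = 163 + 23 = 186 → 186
  → #E5A3BA

#CA839C, #E5A3BA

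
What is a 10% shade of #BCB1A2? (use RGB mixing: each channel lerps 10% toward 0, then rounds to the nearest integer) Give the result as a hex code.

#A99F92

#BCB1A2 is rgb(188, 177, 162).
A 10% shade moves each channel 10% toward 0:
  R: 188 + 0.1×(0−188) = 188 − 18.8 = 169.2 → 169
  G: 177 + 0.1×(0−177) = 177 − 17.7 = 159.3 → 159
  B: 162 − 16.2 = 145.8 → 146
rgb(169, 159, 146) = #A99F92.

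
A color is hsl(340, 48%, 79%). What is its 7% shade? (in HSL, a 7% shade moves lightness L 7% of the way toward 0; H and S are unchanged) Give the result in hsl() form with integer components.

L moves 7% from 79 toward 0: 79 − 5.53 = 73.47 → 73.
H and S are unchanged.

hsl(340, 48%, 73%)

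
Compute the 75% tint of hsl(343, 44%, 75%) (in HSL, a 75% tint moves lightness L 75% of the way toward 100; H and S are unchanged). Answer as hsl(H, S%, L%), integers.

hsl(343, 44%, 94%)

L moves 75% from 75 toward 100: 75 + 18.75 = 93.75 → 94.
H and S are unchanged.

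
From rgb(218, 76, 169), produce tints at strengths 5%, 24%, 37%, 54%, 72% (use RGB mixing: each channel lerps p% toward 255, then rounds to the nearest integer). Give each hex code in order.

5%: (218 + 1.85 = 219.85→220, 76 + 8.95 = 84.95→85, 169 + 4.3 = 173.3→173) → #DC55AD
24%: (218 + 8.88 = 226.88→227, 76 + 42.96 = 118.96→119, 169 + 20.64 = 189.64→190) → #E377BE
37%: (218 + 13.69 = 231.69→232, 76 + 66.23 = 142.23→142, 169 + 31.82 = 200.82→201) → #E88EC9
54%: (218 + 19.98 = 237.98→238, 76 + 96.66 = 172.66→173, 169 + 46.44 = 215.44→215) → #EEADD7
72%: (218 + 26.64 = 244.64→245, 76 + 128.88 = 204.88→205, 169 + 61.92 = 230.92→231) → #F5CDE7

#DC55AD, #E377BE, #E88EC9, #EEADD7, #F5CDE7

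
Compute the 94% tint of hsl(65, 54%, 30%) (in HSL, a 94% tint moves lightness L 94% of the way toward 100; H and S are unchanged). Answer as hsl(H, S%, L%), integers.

hsl(65, 54%, 96%)

L moves 94% from 30 toward 100: 30 + 65.8 = 95.8 → 96.
H and S are unchanged.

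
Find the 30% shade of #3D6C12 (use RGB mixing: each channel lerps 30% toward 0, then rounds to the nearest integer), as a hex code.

#2B4C0D

#3D6C12 is rgb(61, 108, 18).
Per channel, c → c + 0.3(0 − c):
  R: 61 + 0.3×(0−61) = 61 − 18.3 = 42.7 → 43
  G: 108 + 0.3×(0−108) = 108 − 32.4 = 75.6 → 76
  B: 18 − 5.4 = 12.6 → 13
rgb(43, 76, 13) = #2B4C0D.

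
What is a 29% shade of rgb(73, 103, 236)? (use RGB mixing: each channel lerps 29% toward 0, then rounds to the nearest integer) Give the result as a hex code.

Per channel, c → c + 0.29(0 − c):
  R: 73 + 0.29×(0−73) = 73 − 21.17 = 51.83 → 52
  G: 103 − 29.87 = 73.13 → 73
  B: 236 − 68.44 = 167.56 → 168
rgb(52, 73, 168) = #3449a8.

#3449a8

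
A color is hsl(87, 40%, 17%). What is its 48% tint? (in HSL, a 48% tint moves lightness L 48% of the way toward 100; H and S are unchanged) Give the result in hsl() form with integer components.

L moves 48% from 17 toward 100: 17 + 39.84 = 56.84 → 57.
H and S are unchanged.

hsl(87, 40%, 57%)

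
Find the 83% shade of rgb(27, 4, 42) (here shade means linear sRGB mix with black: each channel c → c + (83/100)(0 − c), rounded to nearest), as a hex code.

#050107

Lerp each channel 83% toward 0:
  R: 27 + 0.83×(0−27) = 27 − 22.41 = 4.59 → 5
  G: 4 − 3.32 = 0.68 → 1
  B: 42 + 0.83×(0−42) = 42 − 34.86 = 7.14 → 7
rgb(5, 1, 7) = #050107.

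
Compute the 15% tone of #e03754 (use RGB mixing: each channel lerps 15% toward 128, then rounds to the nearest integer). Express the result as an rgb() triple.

#e03754 is rgb(224, 55, 84).
Lerp each channel 15% toward 128:
  R: 224 − 14.4 = 209.6 → 210
  G: 55 + 0.15×(128−55) = 55 + 10.95 = 65.95 → 66
  B: 84 + 0.15×(128−84) = 84 + 6.6 = 90.6 → 91

rgb(210, 66, 91)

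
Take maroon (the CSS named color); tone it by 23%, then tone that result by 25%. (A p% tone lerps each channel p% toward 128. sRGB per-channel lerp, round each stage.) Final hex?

CSS maroon is rgb(128, 0, 0).
A 23% tone moves each channel 23% toward 128:
  R: 128 + 0.23×(128−128) = 128 + 0 = 128 → 128
  G: 0 + 29.44 = 29.44 → 29
  B: 0 + 29.44 = 29.44 → 29
After the tone: rgb(128, 29, 29) = #801D1D.
A 25% tone moves each channel 25% toward 128:
  R: 128 + 0 = 128 → 128
  G: 29 + 24.75 = 53.75 → 54
  B: 29 + 0.25×(128−29) = 29 + 24.75 = 53.75 → 54
rgb(128, 54, 54) = #803636.

#803636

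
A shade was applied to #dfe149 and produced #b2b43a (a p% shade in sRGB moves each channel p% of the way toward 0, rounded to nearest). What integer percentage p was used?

20%

#dfe149 is rgb(223, 225, 73); #b2b43a is rgb(178, 180, 58).
On the G channel (widest range): 180 ≈ 225 + (p/100)(0 − 225), so p ≈ 100×(180 − 225)/(0 − 225) = -4500/-225 = 20.00.
p = 20 reproduces all three channels after rounding.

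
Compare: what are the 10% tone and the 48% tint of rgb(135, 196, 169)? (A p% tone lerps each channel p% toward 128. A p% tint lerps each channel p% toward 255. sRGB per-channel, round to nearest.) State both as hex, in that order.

#86BDA5, #C1E0D2

10% tone:
  R: 135 + 0.1×(128−135) = 135 − 0.7 = 134.3 → 134
  G: 196 − 6.8 = 189.2 → 189
  B: 169 − 4.1 = 164.9 → 165
  → #86BDA5
48% tint:
  R: 135 + 0.48×(255−135) = 135 + 57.6 = 192.6 → 193
  G: 196 + 28.32 = 224.32 → 224
  B: 169 + 0.48×(255−169) = 169 + 41.28 = 210.28 → 210
  → #C1E0D2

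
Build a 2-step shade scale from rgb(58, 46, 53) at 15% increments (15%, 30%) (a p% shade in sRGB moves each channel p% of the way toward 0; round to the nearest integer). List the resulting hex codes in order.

15%: (58 − 8.7 = 49.3→49, 46 − 6.9 = 39.1→39, 53 − 7.95 = 45.05→45) → #31272D
30%: (58 − 17.4 = 40.6→41, 46 − 13.8 = 32.2→32, 53 − 15.9 = 37.1→37) → #292025

#31272D, #292025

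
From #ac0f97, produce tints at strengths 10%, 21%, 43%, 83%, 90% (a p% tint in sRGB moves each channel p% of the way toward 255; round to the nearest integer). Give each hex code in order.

#ac0f97 is rgb(172, 15, 151).
10%: (172 + 8.3 = 180.3→180, 15 + 24 = 39→39, 151 + 10.4 = 161.4→161) → #b427a1
21%: (172 + 17.43 = 189.43→189, 15 + 50.4 = 65.4→65, 151 + 21.84 = 172.84→173) → #bd41ad
43%: (172 + 35.69 = 207.69→208, 15 + 103.2 = 118.2→118, 151 + 44.72 = 195.72→196) → #d076c4
83%: (172 + 68.89 = 240.89→241, 15 + 199.2 = 214.2→214, 151 + 86.32 = 237.32→237) → #f1d6ed
90%: (172 + 74.7 = 246.7→247, 15 + 216 = 231→231, 151 + 93.6 = 244.6→245) → #f7e7f5

#b427a1, #bd41ad, #d076c4, #f1d6ed, #f7e7f5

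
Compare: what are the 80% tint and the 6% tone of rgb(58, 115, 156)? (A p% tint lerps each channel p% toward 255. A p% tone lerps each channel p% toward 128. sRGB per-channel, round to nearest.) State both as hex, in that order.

#D8E3EB, #3E749A

80% tint:
  R: 58 + 0.8×(255−58) = 58 + 157.6 = 215.6 → 216
  G: 115 + 112 = 227 → 227
  B: 156 + 0.8×(255−156) = 156 + 79.2 = 235.2 → 235
  → #D8E3EB
6% tone:
  R: 58 + 4.2 = 62.2 → 62
  G: 115 + 0.06×(128−115) = 115 + 0.78 = 115.78 → 116
  B: 156 − 1.68 = 154.32 → 154
  → #3E749A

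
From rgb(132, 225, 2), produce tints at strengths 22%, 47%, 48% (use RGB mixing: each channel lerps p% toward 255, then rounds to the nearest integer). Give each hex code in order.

22%: (132 + 27.06 = 159.06→159, 225 + 6.6 = 231.6→232, 2 + 55.66 = 57.66→58) → #9FE83A
47%: (132 + 57.81 = 189.81→190, 225 + 14.1 = 239.1→239, 2 + 118.91 = 120.91→121) → #BEEF79
48%: (132 + 59.04 = 191.04→191, 225 + 14.4 = 239.4→239, 2 + 121.44 = 123.44→123) → #BFEF7B

#9FE83A, #BEEF79, #BFEF7B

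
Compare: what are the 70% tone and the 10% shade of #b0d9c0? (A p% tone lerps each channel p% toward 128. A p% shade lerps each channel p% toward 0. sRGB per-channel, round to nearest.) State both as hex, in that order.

#8e9b93, #9ec3ad

#b0d9c0 is rgb(176, 217, 192).
70% tone:
  R: 176 + 0.7×(128−176) = 176 − 33.6 = 142.4 → 142
  G: 217 + 0.7×(128−217) = 217 − 62.3 = 154.7 → 155
  B: 192 + 0.7×(128−192) = 192 − 44.8 = 147.2 → 147
  → #8e9b93
10% shade:
  R: 176 + 0.1×(0−176) = 176 − 17.6 = 158.4 → 158
  G: 217 + 0.1×(0−217) = 217 − 21.7 = 195.3 → 195
  B: 192 + 0.1×(0−192) = 192 − 19.2 = 172.8 → 173
  → #9ec3ad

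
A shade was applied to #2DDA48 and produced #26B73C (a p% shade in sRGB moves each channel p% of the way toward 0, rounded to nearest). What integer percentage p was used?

16%

#2DDA48 is rgb(45, 218, 72); #26B73C is rgb(38, 183, 60).
On the G channel (widest range): 183 ≈ 218 + (p/100)(0 − 218), so p ≈ 100×(183 − 218)/(0 − 218) = -3500/-218 = 16.06.
p = 16 reproduces all three channels after rounding.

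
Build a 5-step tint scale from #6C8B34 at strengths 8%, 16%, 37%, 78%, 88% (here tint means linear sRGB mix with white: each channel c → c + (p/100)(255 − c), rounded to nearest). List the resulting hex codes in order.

#6C8B34 is rgb(108, 139, 52).
8%: (108 + 11.76 = 119.76→120, 139 + 9.28 = 148.28→148, 52 + 16.24 = 68.24→68) → #789444
16%: (108 + 23.52 = 131.52→132, 139 + 18.56 = 157.56→158, 52 + 32.48 = 84.48→84) → #849E54
37%: (108 + 54.39 = 162.39→162, 139 + 42.92 = 181.92→182, 52 + 75.11 = 127.11→127) → #A2B67F
78%: (108 + 114.66 = 222.66→223, 139 + 90.48 = 229.48→229, 52 + 158.34 = 210.34→210) → #DFE5D2
88%: (108 + 129.36 = 237.36→237, 139 + 102.08 = 241.08→241, 52 + 178.64 = 230.64→231) → #EDF1E7

#789444, #849E54, #A2B67F, #DFE5D2, #EDF1E7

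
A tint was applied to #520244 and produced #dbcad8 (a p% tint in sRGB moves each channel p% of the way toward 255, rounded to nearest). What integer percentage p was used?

79%

#520244 is rgb(82, 2, 68); #dbcad8 is rgb(219, 202, 216).
On the G channel (widest range): 202 ≈ 2 + (p/100)(255 − 2), so p ≈ 100×(202 − 2)/(255 − 2) = 20000/253 = 79.05.
p = 79 reproduces all three channels after rounding.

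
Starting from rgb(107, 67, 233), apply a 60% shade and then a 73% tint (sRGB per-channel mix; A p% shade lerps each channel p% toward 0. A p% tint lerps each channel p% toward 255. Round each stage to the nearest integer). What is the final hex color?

Lerp each channel 60% toward 0:
  R: 107 − 64.2 = 42.8 → 43
  G: 67 + 0.6×(0−67) = 67 − 40.2 = 26.8 → 27
  B: 233 + 0.6×(0−233) = 233 − 139.8 = 93.2 → 93
After the shade: rgb(43, 27, 93) = #2B1B5D.
A 73% tint moves each channel 73% toward 255:
  R: 43 + 0.73×(255−43) = 43 + 154.76 = 197.76 → 198
  G: 27 + 166.44 = 193.44 → 193
  B: 93 + 0.73×(255−93) = 93 + 118.26 = 211.26 → 211
rgb(198, 193, 211) = #C6C1D3.

#C6C1D3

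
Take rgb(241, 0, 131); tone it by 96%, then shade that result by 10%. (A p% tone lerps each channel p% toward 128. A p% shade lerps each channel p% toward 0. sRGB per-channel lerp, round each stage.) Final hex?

#786F73

A 96% tone moves each channel 96% toward 128:
  R: 241 + 0.96×(128−241) = 241 − 108.48 = 132.52 → 133
  G: 0 + 0.96×(128−0) = 0 + 122.88 = 122.88 → 123
  B: 131 + 0.96×(128−131) = 131 − 2.88 = 128.12 → 128
After the tone: rgb(133, 123, 128) = #857B80.
Per channel, c → c + 0.1(0 − c):
  R: 133 + 0.1×(0−133) = 133 − 13.3 = 119.7 → 120
  G: 123 + 0.1×(0−123) = 123 − 12.3 = 110.7 → 111
  B: 128 + 0.1×(0−128) = 128 − 12.8 = 115.2 → 115
rgb(120, 111, 115) = #786F73.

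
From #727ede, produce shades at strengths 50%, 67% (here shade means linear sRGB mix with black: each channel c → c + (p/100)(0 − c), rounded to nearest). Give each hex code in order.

#393f6f, #262a49

#727ede is rgb(114, 126, 222).
50%: (114 − 57 = 57→57, 126 − 63 = 63→63, 222 − 111 = 111→111) → #393f6f
67%: (114 − 76.38 = 37.62→38, 126 − 84.42 = 41.58→42, 222 − 148.74 = 73.26→73) → #262a49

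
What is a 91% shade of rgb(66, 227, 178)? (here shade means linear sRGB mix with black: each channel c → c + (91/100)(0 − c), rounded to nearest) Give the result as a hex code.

A 91% shade moves each channel 91% toward 0:
  R: 66 + 0.91×(0−66) = 66 − 60.06 = 5.94 → 6
  G: 227 − 206.57 = 20.43 → 20
  B: 178 + 0.91×(0−178) = 178 − 161.98 = 16.02 → 16
rgb(6, 20, 16) = #061410.

#061410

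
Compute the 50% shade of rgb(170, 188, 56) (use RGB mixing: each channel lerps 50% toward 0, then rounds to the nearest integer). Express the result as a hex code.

A 50% shade moves each channel 50% toward 0:
  R: 170 − 85 = 85 → 85
  G: 188 + 0.5×(0−188) = 188 − 94 = 94 → 94
  B: 56 + 0.5×(0−56) = 56 − 28 = 28 → 28
rgb(85, 94, 28) = #555E1C.

#555E1C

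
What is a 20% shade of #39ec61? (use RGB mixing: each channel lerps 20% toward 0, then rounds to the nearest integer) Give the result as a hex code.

#39ec61 is rgb(57, 236, 97).
Lerp each channel 20% toward 0:
  R: 57 + 0.2×(0−57) = 57 − 11.4 = 45.6 → 46
  G: 236 + 0.2×(0−236) = 236 − 47.2 = 188.8 → 189
  B: 97 + 0.2×(0−97) = 97 − 19.4 = 77.6 → 78
rgb(46, 189, 78) = #2ebd4e.

#2ebd4e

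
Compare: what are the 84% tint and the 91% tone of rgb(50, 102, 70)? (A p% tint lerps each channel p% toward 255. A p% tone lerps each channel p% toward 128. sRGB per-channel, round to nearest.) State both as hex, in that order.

#DEE7E1, #797E7B

84% tint:
  R: 50 + 0.84×(255−50) = 50 + 172.2 = 222.2 → 222
  G: 102 + 0.84×(255−102) = 102 + 128.52 = 230.52 → 231
  B: 70 + 155.4 = 225.4 → 225
  → #DEE7E1
91% tone:
  R: 50 + 70.98 = 120.98 → 121
  G: 102 + 0.91×(128−102) = 102 + 23.66 = 125.66 → 126
  B: 70 + 0.91×(128−70) = 70 + 52.78 = 122.78 → 123
  → #797E7B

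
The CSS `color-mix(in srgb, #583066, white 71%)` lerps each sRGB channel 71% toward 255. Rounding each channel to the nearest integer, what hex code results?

#cfc3d3

#583066 is rgb(88, 48, 102).
Lerp each channel 71% toward 255:
  R: 88 + 0.71×(255−88) = 88 + 118.57 = 206.57 → 207
  G: 48 + 0.71×(255−48) = 48 + 146.97 = 194.97 → 195
  B: 102 + 108.63 = 210.63 → 211
rgb(207, 195, 211) = #cfc3d3.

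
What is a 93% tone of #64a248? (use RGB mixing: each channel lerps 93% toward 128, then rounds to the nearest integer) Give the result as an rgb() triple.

#64a248 is rgb(100, 162, 72).
A 93% tone moves each channel 93% toward 128:
  R: 100 + 0.93×(128−100) = 100 + 26.04 = 126.04 → 126
  G: 162 − 31.62 = 130.38 → 130
  B: 72 + 52.08 = 124.08 → 124

rgb(126, 130, 124)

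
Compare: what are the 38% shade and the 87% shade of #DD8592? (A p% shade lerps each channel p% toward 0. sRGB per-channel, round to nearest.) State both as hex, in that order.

#DD8592 is rgb(221, 133, 146).
38% shade:
  R: 221 + 0.38×(0−221) = 221 − 83.98 = 137.02 → 137
  G: 133 − 50.54 = 82.46 → 82
  B: 146 + 0.38×(0−146) = 146 − 55.48 = 90.52 → 91
  → #89525B
87% shade:
  R: 221 − 192.27 = 28.73 → 29
  G: 133 − 115.71 = 17.29 → 17
  B: 146 + 0.87×(0−146) = 146 − 127.02 = 18.98 → 19
  → #1D1113

#89525B, #1D1113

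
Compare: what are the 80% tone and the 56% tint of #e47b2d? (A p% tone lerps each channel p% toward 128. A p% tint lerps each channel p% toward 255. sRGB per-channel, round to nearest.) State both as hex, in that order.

#e47b2d is rgb(228, 123, 45).
80% tone:
  R: 228 + 0.8×(128−228) = 228 − 80 = 148 → 148
  G: 123 + 4 = 127 → 127
  B: 45 + 0.8×(128−45) = 45 + 66.4 = 111.4 → 111
  → #947f6f
56% tint:
  R: 228 + 15.12 = 243.12 → 243
  G: 123 + 0.56×(255−123) = 123 + 73.92 = 196.92 → 197
  B: 45 + 0.56×(255−45) = 45 + 117.6 = 162.6 → 163
  → #f3c5a3

#947f6f, #f3c5a3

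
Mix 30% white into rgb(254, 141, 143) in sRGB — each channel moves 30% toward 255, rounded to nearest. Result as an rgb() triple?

rgb(254, 175, 177)

Lerp each channel 30% toward 255:
  R: 254 + 0.3×(255−254) = 254 + 0.3 = 254.3 → 254
  G: 141 + 0.3×(255−141) = 141 + 34.2 = 175.2 → 175
  B: 143 + 33.6 = 176.6 → 177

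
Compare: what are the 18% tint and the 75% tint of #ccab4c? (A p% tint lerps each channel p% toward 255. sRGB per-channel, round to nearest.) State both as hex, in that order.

#ccab4c is rgb(204, 171, 76).
18% tint:
  R: 204 + 9.18 = 213.18 → 213
  G: 171 + 15.12 = 186.12 → 186
  B: 76 + 0.18×(255−76) = 76 + 32.22 = 108.22 → 108
  → #d5ba6c
75% tint:
  R: 204 + 38.25 = 242.25 → 242
  G: 171 + 0.75×(255−171) = 171 + 63 = 234 → 234
  B: 76 + 134.25 = 210.25 → 210
  → #f2ead2

#d5ba6c, #f2ead2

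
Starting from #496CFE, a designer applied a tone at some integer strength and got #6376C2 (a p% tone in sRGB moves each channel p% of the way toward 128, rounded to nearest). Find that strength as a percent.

48%

#496CFE is rgb(73, 108, 254); #6376C2 is rgb(99, 118, 194).
On the B channel (widest range): 194 ≈ 254 + (p/100)(128 − 254), so p ≈ 100×(194 − 254)/(128 − 254) = -6000/-126 = 47.62.
p = 48 reproduces all three channels after rounding.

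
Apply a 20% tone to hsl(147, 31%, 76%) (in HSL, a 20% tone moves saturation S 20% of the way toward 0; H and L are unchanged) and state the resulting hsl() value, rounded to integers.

S moves 20% from 31 toward 0: 31 − 6.2 = 24.8 → 25.
H and L are unchanged.

hsl(147, 25%, 76%)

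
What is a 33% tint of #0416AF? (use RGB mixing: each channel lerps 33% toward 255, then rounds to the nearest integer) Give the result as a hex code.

#0416AF is rgb(4, 22, 175).
Per channel, c → c + 0.33(255 − c):
  R: 4 + 82.83 = 86.83 → 87
  G: 22 + 0.33×(255−22) = 22 + 76.89 = 98.89 → 99
  B: 175 + 26.4 = 201.4 → 201
rgb(87, 99, 201) = #5763C9.

#5763C9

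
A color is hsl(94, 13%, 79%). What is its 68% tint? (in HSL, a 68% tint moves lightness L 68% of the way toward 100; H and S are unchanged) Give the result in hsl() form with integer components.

hsl(94, 13%, 93%)

L moves 68% from 79 toward 100: 79 + 14.28 = 93.28 → 93.
H and S are unchanged.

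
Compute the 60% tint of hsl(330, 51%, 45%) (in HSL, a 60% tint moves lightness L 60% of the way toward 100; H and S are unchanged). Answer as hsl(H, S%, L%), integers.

L moves 60% from 45 toward 100: 45 + 33 = 78 → 78.
H and S are unchanged.

hsl(330, 51%, 78%)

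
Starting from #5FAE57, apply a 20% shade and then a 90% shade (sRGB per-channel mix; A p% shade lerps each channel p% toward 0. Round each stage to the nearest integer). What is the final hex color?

#5FAE57 is rgb(95, 174, 87).
Per channel, c → c + 0.2(0 − c):
  R: 95 − 19 = 76 → 76
  G: 174 − 34.8 = 139.2 → 139
  B: 87 + 0.2×(0−87) = 87 − 17.4 = 69.6 → 70
After the shade: rgb(76, 139, 70) = #4C8B46.
Per channel, c → c + 0.9(0 − c):
  R: 76 + 0.9×(0−76) = 76 − 68.4 = 7.6 → 8
  G: 139 + 0.9×(0−139) = 139 − 125.1 = 13.9 → 14
  B: 70 − 63 = 7 → 7
rgb(8, 14, 7) = #080E07.

#080E07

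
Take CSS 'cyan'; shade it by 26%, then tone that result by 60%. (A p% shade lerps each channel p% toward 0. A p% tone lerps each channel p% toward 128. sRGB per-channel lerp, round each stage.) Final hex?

#4d9898

CSS cyan is rgb(0, 255, 255).
Lerp each channel 26% toward 0:
  R: 0 + 0.26×(0−0) = 0 + 0 = 0 → 0
  G: 255 + 0.26×(0−255) = 255 − 66.3 = 188.7 → 189
  B: 255 − 66.3 = 188.7 → 189
After the shade: rgb(0, 189, 189) = #00bdbd.
Lerp each channel 60% toward 128:
  R: 0 + 76.8 = 76.8 → 77
  G: 189 + 0.6×(128−189) = 189 − 36.6 = 152.4 → 152
  B: 189 − 36.6 = 152.4 → 152
rgb(77, 152, 152) = #4d9898.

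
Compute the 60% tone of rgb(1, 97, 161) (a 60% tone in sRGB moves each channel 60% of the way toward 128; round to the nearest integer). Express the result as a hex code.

Lerp each channel 60% toward 128:
  R: 1 + 0.6×(128−1) = 1 + 76.2 = 77.2 → 77
  G: 97 + 0.6×(128−97) = 97 + 18.6 = 115.6 → 116
  B: 161 + 0.6×(128−161) = 161 − 19.8 = 141.2 → 141
rgb(77, 116, 141) = #4D748D.

#4D748D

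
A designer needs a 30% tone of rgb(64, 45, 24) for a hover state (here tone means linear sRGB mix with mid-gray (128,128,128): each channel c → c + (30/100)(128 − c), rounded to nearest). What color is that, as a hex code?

Lerp each channel 30% toward 128:
  R: 64 + 0.3×(128−64) = 64 + 19.2 = 83.2 → 83
  G: 45 + 0.3×(128−45) = 45 + 24.9 = 69.9 → 70
  B: 24 + 0.3×(128−24) = 24 + 31.2 = 55.2 → 55
rgb(83, 70, 55) = #534637.

#534637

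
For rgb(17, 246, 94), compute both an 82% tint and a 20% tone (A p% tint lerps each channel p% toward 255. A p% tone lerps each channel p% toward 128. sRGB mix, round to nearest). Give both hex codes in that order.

#d4fde2, #27de65

82% tint:
  R: 17 + 0.82×(255−17) = 17 + 195.16 = 212.16 → 212
  G: 246 + 0.82×(255−246) = 246 + 7.38 = 253.38 → 253
  B: 94 + 0.82×(255−94) = 94 + 132.02 = 226.02 → 226
  → #d4fde2
20% tone:
  R: 17 + 0.2×(128−17) = 17 + 22.2 = 39.2 → 39
  G: 246 + 0.2×(128−246) = 246 − 23.6 = 222.4 → 222
  B: 94 + 0.2×(128−94) = 94 + 6.8 = 100.8 → 101
  → #27de65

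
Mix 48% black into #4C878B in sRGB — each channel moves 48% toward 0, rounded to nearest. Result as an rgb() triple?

#4C878B is rgb(76, 135, 139).
A 48% shade moves each channel 48% toward 0:
  R: 76 − 36.48 = 39.52 → 40
  G: 135 + 0.48×(0−135) = 135 − 64.8 = 70.2 → 70
  B: 139 + 0.48×(0−139) = 139 − 66.72 = 72.28 → 72

rgb(40, 70, 72)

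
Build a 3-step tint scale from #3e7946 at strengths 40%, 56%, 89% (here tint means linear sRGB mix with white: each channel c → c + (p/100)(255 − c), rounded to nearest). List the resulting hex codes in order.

#8baf90, #aac4ae, #eaf0eb

#3e7946 is rgb(62, 121, 70).
40%: (62 + 77.2 = 139.2→139, 121 + 53.6 = 174.6→175, 70 + 74 = 144→144) → #8baf90
56%: (62 + 108.08 = 170.08→170, 121 + 75.04 = 196.04→196, 70 + 103.6 = 173.6→174) → #aac4ae
89%: (62 + 171.77 = 233.77→234, 121 + 119.26 = 240.26→240, 70 + 164.65 = 234.65→235) → #eaf0eb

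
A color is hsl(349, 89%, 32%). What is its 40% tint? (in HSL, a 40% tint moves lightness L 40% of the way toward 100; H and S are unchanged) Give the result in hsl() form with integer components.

L moves 40% from 32 toward 100: 32 + 27.2 = 59.2 → 59.
H and S are unchanged.

hsl(349, 89%, 59%)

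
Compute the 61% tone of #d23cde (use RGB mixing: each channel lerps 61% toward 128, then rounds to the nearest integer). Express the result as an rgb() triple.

#d23cde is rgb(210, 60, 222).
Lerp each channel 61% toward 128:
  R: 210 + 0.61×(128−210) = 210 − 50.02 = 159.98 → 160
  G: 60 + 0.61×(128−60) = 60 + 41.48 = 101.48 → 101
  B: 222 − 57.34 = 164.66 → 165

rgb(160, 101, 165)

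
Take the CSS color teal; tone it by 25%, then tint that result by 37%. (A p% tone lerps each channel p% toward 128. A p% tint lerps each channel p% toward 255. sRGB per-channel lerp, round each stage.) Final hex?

#73afaf

CSS teal is rgb(0, 128, 128).
A 25% tone moves each channel 25% toward 128:
  R: 0 + 0.25×(128−0) = 0 + 32 = 32 → 32
  G: 128 + 0.25×(128−128) = 128 + 0 = 128 → 128
  B: 128 + 0 = 128 → 128
After the tone: rgb(32, 128, 128) = #208080.
A 37% tint moves each channel 37% toward 255:
  R: 32 + 0.37×(255−32) = 32 + 82.51 = 114.51 → 115
  G: 128 + 0.37×(255−128) = 128 + 46.99 = 174.99 → 175
  B: 128 + 46.99 = 174.99 → 175
rgb(115, 175, 175) = #73afaf.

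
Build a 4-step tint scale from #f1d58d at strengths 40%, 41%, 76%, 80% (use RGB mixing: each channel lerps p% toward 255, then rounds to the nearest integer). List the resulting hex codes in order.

#f1d58d is rgb(241, 213, 141).
40%: (241 + 5.6 = 246.6→247, 213 + 16.8 = 229.8→230, 141 + 45.6 = 186.6→187) → #f7e6bb
41%: (241 + 5.74 = 246.74→247, 213 + 17.22 = 230.22→230, 141 + 46.74 = 187.74→188) → #f7e6bc
76%: (241 + 10.64 = 251.64→252, 213 + 31.92 = 244.92→245, 141 + 86.64 = 227.64→228) → #fcf5e4
80%: (241 + 11.2 = 252.2→252, 213 + 33.6 = 246.6→247, 141 + 91.2 = 232.2→232) → #fcf7e8

#f7e6bb, #f7e6bc, #fcf5e4, #fcf7e8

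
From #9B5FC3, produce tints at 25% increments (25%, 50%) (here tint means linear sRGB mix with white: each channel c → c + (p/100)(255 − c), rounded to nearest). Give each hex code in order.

#9B5FC3 is rgb(155, 95, 195).
25%: (155 + 25 = 180→180, 95 + 40 = 135→135, 195 + 15 = 210→210) → #B487D2
50%: (155 + 50 = 205→205, 95 + 80 = 175→175, 195 + 30 = 225→225) → #CDAFE1

#B487D2, #CDAFE1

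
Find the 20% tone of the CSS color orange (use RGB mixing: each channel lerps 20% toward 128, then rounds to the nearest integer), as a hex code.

CSS orange is rgb(255, 165, 0).
A 20% tone moves each channel 20% toward 128:
  R: 255 − 25.4 = 229.6 → 230
  G: 165 + 0.2×(128−165) = 165 − 7.4 = 157.6 → 158
  B: 0 + 0.2×(128−0) = 0 + 25.6 = 25.6 → 26
rgb(230, 158, 26) = #E69E1A.

#E69E1A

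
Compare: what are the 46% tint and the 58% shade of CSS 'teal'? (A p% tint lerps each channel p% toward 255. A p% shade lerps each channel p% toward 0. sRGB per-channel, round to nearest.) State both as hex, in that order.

CSS teal is rgb(0, 128, 128).
46% tint:
  R: 0 + 0.46×(255−0) = 0 + 117.3 = 117.3 → 117
  G: 128 + 0.46×(255−128) = 128 + 58.42 = 186.42 → 186
  B: 128 + 0.46×(255−128) = 128 + 58.42 = 186.42 → 186
  → #75BABA
58% shade:
  R: 0 + 0.58×(0−0) = 0 + 0 = 0 → 0
  G: 128 + 0.58×(0−128) = 128 − 74.24 = 53.76 → 54
  B: 128 − 74.24 = 53.76 → 54
  → #003636

#75BABA, #003636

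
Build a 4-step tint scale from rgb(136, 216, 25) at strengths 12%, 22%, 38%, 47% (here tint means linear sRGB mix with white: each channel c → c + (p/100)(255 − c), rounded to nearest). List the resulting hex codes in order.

12%: (136 + 14.28 = 150.28→150, 216 + 4.68 = 220.68→221, 25 + 27.6 = 52.6→53) → #96dd35
22%: (136 + 26.18 = 162.18→162, 216 + 8.58 = 224.58→225, 25 + 50.6 = 75.6→76) → #a2e14c
38%: (136 + 45.22 = 181.22→181, 216 + 14.82 = 230.82→231, 25 + 87.4 = 112.4→112) → #b5e770
47%: (136 + 55.93 = 191.93→192, 216 + 18.33 = 234.33→234, 25 + 108.1 = 133.1→133) → #c0ea85

#96dd35, #a2e14c, #b5e770, #c0ea85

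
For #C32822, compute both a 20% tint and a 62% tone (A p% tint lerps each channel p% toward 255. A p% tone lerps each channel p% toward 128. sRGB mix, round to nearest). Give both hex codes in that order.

#C32822 is rgb(195, 40, 34).
20% tint:
  R: 195 + 0.2×(255−195) = 195 + 12 = 207 → 207
  G: 40 + 0.2×(255−40) = 40 + 43 = 83 → 83
  B: 34 + 0.2×(255−34) = 34 + 44.2 = 78.2 → 78
  → #CF534E
62% tone:
  R: 195 − 41.54 = 153.46 → 153
  G: 40 + 0.62×(128−40) = 40 + 54.56 = 94.56 → 95
  B: 34 + 0.62×(128−34) = 34 + 58.28 = 92.28 → 92
  → #995F5C

#CF534E, #995F5C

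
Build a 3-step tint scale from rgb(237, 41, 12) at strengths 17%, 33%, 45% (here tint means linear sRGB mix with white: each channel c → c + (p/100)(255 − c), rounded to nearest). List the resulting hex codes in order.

17%: (237 + 3.06 = 240.06→240, 41 + 36.38 = 77.38→77, 12 + 41.31 = 53.31→53) → #F04D35
33%: (237 + 5.94 = 242.94→243, 41 + 70.62 = 111.62→112, 12 + 80.19 = 92.19→92) → #F3705C
45%: (237 + 8.1 = 245.1→245, 41 + 96.3 = 137.3→137, 12 + 109.35 = 121.35→121) → #F58979

#F04D35, #F3705C, #F58979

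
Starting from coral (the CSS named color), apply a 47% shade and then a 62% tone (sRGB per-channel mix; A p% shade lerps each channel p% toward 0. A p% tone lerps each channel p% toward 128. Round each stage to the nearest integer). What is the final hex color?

#83695f

CSS coral is rgb(255, 127, 80).
A 47% shade moves each channel 47% toward 0:
  R: 255 + 0.47×(0−255) = 255 − 119.85 = 135.15 → 135
  G: 127 + 0.47×(0−127) = 127 − 59.69 = 67.31 → 67
  B: 80 − 37.6 = 42.4 → 42
After the shade: rgb(135, 67, 42) = #87432a.
A 62% tone moves each channel 62% toward 128:
  R: 135 − 4.34 = 130.66 → 131
  G: 67 + 37.82 = 104.82 → 105
  B: 42 + 0.62×(128−42) = 42 + 53.32 = 95.32 → 95
rgb(131, 105, 95) = #83695f.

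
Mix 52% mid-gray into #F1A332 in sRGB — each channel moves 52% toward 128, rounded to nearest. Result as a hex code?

#B6915B

#F1A332 is rgb(241, 163, 50).
Lerp each channel 52% toward 128:
  R: 241 + 0.52×(128−241) = 241 − 58.76 = 182.24 → 182
  G: 163 + 0.52×(128−163) = 163 − 18.2 = 144.8 → 145
  B: 50 + 0.52×(128−50) = 50 + 40.56 = 90.56 → 91
rgb(182, 145, 91) = #B6915B.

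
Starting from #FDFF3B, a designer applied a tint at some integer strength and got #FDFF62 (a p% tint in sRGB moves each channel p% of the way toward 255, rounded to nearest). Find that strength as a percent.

20%

#FDFF3B is rgb(253, 255, 59); #FDFF62 is rgb(253, 255, 98).
On the B channel (widest range): 98 ≈ 59 + (p/100)(255 − 59), so p ≈ 100×(98 − 59)/(255 − 59) = 3900/196 = 19.90.
p = 20 reproduces all three channels after rounding.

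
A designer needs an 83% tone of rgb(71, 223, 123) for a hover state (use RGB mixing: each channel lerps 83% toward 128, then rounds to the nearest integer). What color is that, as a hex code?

#76907f

An 83% tone moves each channel 83% toward 128:
  R: 71 + 0.83×(128−71) = 71 + 47.31 = 118.31 → 118
  G: 223 − 78.85 = 144.15 → 144
  B: 123 + 0.83×(128−123) = 123 + 4.15 = 127.15 → 127
rgb(118, 144, 127) = #76907f.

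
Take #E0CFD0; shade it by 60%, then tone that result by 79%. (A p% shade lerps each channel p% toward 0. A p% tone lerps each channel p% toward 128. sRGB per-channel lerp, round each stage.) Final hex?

#E0CFD0 is rgb(224, 207, 208).
A 60% shade moves each channel 60% toward 0:
  R: 224 + 0.6×(0−224) = 224 − 134.4 = 89.6 → 90
  G: 207 + 0.6×(0−207) = 207 − 124.2 = 82.8 → 83
  B: 208 − 124.8 = 83.2 → 83
After the shade: rgb(90, 83, 83) = #5A5353.
Lerp each channel 79% toward 128:
  R: 90 + 30.02 = 120.02 → 120
  G: 83 + 0.79×(128−83) = 83 + 35.55 = 118.55 → 119
  B: 83 + 35.55 = 118.55 → 119
rgb(120, 119, 119) = #787777.

#787777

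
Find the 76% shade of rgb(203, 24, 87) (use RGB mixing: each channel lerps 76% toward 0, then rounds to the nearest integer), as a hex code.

#310615

Per channel, c → c + 0.76(0 − c):
  R: 203 − 154.28 = 48.72 → 49
  G: 24 + 0.76×(0−24) = 24 − 18.24 = 5.76 → 6
  B: 87 − 66.12 = 20.88 → 21
rgb(49, 6, 21) = #310615.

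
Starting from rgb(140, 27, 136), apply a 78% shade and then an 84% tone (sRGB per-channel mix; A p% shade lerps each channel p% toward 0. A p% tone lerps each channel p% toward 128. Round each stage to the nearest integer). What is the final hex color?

A 78% shade moves each channel 78% toward 0:
  R: 140 − 109.2 = 30.8 → 31
  G: 27 + 0.78×(0−27) = 27 − 21.06 = 5.94 → 6
  B: 136 + 0.78×(0−136) = 136 − 106.08 = 29.92 → 30
After the shade: rgb(31, 6, 30) = #1F061E.
An 84% tone moves each channel 84% toward 128:
  R: 31 + 81.48 = 112.48 → 112
  G: 6 + 102.48 = 108.48 → 108
  B: 30 + 0.84×(128−30) = 30 + 82.32 = 112.32 → 112
rgb(112, 108, 112) = #706C70.

#706C70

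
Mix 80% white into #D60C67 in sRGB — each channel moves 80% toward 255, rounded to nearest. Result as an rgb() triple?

#D60C67 is rgb(214, 12, 103).
Per channel, c → c + 0.8(255 − c):
  R: 214 + 0.8×(255−214) = 214 + 32.8 = 246.8 → 247
  G: 12 + 0.8×(255−12) = 12 + 194.4 = 206.4 → 206
  B: 103 + 121.6 = 224.6 → 225

rgb(247, 206, 225)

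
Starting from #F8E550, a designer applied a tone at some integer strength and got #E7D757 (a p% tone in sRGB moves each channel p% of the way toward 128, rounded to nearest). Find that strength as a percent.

14%

#F8E550 is rgb(248, 229, 80); #E7D757 is rgb(231, 215, 87).
On the R channel (widest range): 231 ≈ 248 + (p/100)(128 − 248), so p ≈ 100×(231 − 248)/(128 − 248) = -1700/-120 = 14.17.
p = 14 reproduces all three channels after rounding.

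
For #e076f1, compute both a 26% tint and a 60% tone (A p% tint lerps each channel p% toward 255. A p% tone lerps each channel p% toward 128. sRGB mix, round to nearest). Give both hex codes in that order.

#e076f1 is rgb(224, 118, 241).
26% tint:
  R: 224 + 8.06 = 232.06 → 232
  G: 118 + 35.62 = 153.62 → 154
  B: 241 + 0.26×(255−241) = 241 + 3.64 = 244.64 → 245
  → #e89af5
60% tone:
  R: 224 + 0.6×(128−224) = 224 − 57.6 = 166.4 → 166
  G: 118 + 0.6×(128−118) = 118 + 6 = 124 → 124
  B: 241 − 67.8 = 173.2 → 173
  → #a67cad

#e89af5, #a67cad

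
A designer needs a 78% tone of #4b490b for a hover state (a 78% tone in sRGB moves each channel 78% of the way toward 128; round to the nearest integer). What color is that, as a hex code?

#747466

#4b490b is rgb(75, 73, 11).
A 78% tone moves each channel 78% toward 128:
  R: 75 + 0.78×(128−75) = 75 + 41.34 = 116.34 → 116
  G: 73 + 0.78×(128−73) = 73 + 42.9 = 115.9 → 116
  B: 11 + 0.78×(128−11) = 11 + 91.26 = 102.26 → 102
rgb(116, 116, 102) = #747466.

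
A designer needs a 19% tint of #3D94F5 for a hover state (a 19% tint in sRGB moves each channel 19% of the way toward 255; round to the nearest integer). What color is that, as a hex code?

#3D94F5 is rgb(61, 148, 245).
Per channel, c → c + 0.19(255 − c):
  R: 61 + 36.86 = 97.86 → 98
  G: 148 + 0.19×(255−148) = 148 + 20.33 = 168.33 → 168
  B: 245 + 0.19×(255−245) = 245 + 1.9 = 246.9 → 247
rgb(98, 168, 247) = #62A8F7.

#62A8F7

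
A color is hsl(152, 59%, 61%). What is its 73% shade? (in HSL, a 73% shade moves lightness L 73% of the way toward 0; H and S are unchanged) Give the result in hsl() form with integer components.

hsl(152, 59%, 16%)

L moves 73% from 61 toward 0: 61 − 44.53 = 16.47 → 16.
H and S are unchanged.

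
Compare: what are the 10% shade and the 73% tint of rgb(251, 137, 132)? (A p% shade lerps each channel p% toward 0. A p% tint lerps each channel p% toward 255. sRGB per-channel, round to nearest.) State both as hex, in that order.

10% shade:
  R: 251 + 0.1×(0−251) = 251 − 25.1 = 225.9 → 226
  G: 137 + 0.1×(0−137) = 137 − 13.7 = 123.3 → 123
  B: 132 + 0.1×(0−132) = 132 − 13.2 = 118.8 → 119
  → #E27B77
73% tint:
  R: 251 + 2.92 = 253.92 → 254
  G: 137 + 0.73×(255−137) = 137 + 86.14 = 223.14 → 223
  B: 132 + 0.73×(255−132) = 132 + 89.79 = 221.79 → 222
  → #FEDFDE

#E27B77, #FEDFDE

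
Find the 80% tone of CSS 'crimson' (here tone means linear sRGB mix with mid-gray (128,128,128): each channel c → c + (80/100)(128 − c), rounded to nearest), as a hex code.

CSS crimson is rgb(220, 20, 60).
Lerp each channel 80% toward 128:
  R: 220 + 0.8×(128−220) = 220 − 73.6 = 146.4 → 146
  G: 20 + 86.4 = 106.4 → 106
  B: 60 + 0.8×(128−60) = 60 + 54.4 = 114.4 → 114
rgb(146, 106, 114) = #926a72.

#926a72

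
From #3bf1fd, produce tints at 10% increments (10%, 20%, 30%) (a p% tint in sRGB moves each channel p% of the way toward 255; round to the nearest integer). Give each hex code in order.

#3bf1fd is rgb(59, 241, 253).
10%: (59 + 19.6 = 78.6→79, 241 + 1.4 = 242.4→242, 253→253) → #4ff2fd
20%: (59 + 39.2 = 98.2→98, 241 + 2.8 = 243.8→244, 253→253) → #62f4fd
30%: (59 + 58.8 = 117.8→118, 241 + 4.2 = 245.2→245, 253 + 0.6 = 253.6→254) → #76f5fe

#4ff2fd, #62f4fd, #76f5fe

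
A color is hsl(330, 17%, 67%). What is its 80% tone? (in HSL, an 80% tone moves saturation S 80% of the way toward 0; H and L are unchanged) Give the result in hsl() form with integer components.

S moves 80% from 17 toward 0: 17 − 13.6 = 3.4 → 3.
H and L are unchanged.

hsl(330, 3%, 67%)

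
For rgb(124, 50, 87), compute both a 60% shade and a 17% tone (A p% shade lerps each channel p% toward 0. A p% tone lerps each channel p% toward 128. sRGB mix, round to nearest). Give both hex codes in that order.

60% shade:
  R: 124 − 74.4 = 49.6 → 50
  G: 50 + 0.6×(0−50) = 50 − 30 = 20 → 20
  B: 87 + 0.6×(0−87) = 87 − 52.2 = 34.8 → 35
  → #321423
17% tone:
  R: 124 + 0.68 = 124.68 → 125
  G: 50 + 13.26 = 63.26 → 63
  B: 87 + 0.17×(128−87) = 87 + 6.97 = 93.97 → 94
  → #7D3F5E

#321423, #7D3F5E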